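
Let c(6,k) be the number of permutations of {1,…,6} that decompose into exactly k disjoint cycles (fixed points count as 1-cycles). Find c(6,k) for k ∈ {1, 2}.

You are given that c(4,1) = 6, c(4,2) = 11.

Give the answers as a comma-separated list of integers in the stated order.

row 5: T[5][1]=4·6+0=24  T[5][2]=4·11+6=50
row 6: T[6][1]=5·24+0=120  T[6][2]=5·50+24=274
Read c(6,1) = 120, c(6,2) = 274.

120, 274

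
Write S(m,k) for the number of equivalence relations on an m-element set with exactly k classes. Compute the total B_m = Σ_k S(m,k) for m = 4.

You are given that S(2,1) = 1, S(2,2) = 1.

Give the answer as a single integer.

15

i=3: T(3,1)=0+1·1=1 | T(3,2)=1+2·1=3 | T(3,3)=1+3·0=1
i=4: T(4,1)=0+1·1=1 | T(4,2)=1+2·3=7 | T(4,3)=3+3·1=6 | T(4,4)=1+4·0=1
B_4 = ΣS(4,k) = 1+7+6+1 = 15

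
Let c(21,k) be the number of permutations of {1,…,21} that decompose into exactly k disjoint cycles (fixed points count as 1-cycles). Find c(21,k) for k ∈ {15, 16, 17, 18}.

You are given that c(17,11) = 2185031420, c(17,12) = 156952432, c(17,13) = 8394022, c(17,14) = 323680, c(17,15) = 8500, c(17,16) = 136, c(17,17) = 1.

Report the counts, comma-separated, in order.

i=18: T(18,12)=2185031420+17·156952432=4853222764 | T(18,13)=156952432+17·8394022=299650806 | T(18,14)=8394022+17·323680=13896582 | T(18,15)=323680+17·8500=468180 | T(18,16)=8500+17·136=10812 | T(18,17)=136+17·1=153 | T(18,18)=1+17·0=1
i=19: T(19,13)=4853222764+18·299650806=10246937272 | T(19,14)=299650806+18·13896582=549789282 | T(19,15)=13896582+18·468180=22323822 | T(19,16)=468180+18·10812=662796 | T(19,17)=10812+18·153=13566 | T(19,18)=153+18·1=171
i=20: T(20,14)=10246937272+19·549789282=20692933630 | T(20,15)=549789282+19·22323822=973941900 | T(20,16)=22323822+19·662796=34916946 | T(20,17)=662796+19·13566=920550 | T(20,18)=13566+19·171=16815
i=21: T(21,15)=20692933630+20·973941900=40171771630 | T(21,16)=973941900+20·34916946=1672280820 | T(21,17)=34916946+20·920550=53327946 | T(21,18)=920550+20·16815=1256850
Read c(21,15) = 40171771630, c(21,16) = 1672280820, c(21,17) = 53327946, c(21,18) = 1256850.

40171771630, 1672280820, 53327946, 1256850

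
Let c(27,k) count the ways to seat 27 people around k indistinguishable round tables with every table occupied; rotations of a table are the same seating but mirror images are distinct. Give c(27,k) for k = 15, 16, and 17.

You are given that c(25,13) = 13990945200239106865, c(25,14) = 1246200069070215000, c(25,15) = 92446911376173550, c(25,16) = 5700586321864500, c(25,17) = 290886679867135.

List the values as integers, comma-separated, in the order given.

137637641117332879365, 9666373658466991050, 572253155704900800

@26  (26,14):1246200069070215000·25+13990945200239106865→45145946926994481865, (26,15):92446911376173550·25+1246200069070215000→3557372853474553750, (26,16):5700586321864500·25+92446911376173550→234961569422786050, (26,17):290886679867135·25+5700586321864500→12972753318542875
@27  (27,15):3557372853474553750·26+45145946926994481865→137637641117332879365, (27,16):234961569422786050·26+3557372853474553750→9666373658466991050, (27,17):12972753318542875·26+234961569422786050→572253155704900800
Read c(27,15) = 137637641117332879365, c(27,16) = 9666373658466991050, c(27,17) = 572253155704900800.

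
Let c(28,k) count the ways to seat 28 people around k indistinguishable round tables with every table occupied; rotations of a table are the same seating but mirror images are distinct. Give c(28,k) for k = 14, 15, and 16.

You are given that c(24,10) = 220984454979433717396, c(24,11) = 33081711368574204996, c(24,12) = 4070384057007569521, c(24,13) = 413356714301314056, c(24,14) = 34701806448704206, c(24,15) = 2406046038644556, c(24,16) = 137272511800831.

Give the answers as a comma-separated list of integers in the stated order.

row 25: T[25][11]=24·33081711368574204996+220984454979433717396=1014945527825214637300  T[25][12]=24·4070384057007569521+33081711368574204996=130770928736755873500  T[25][13]=24·413356714301314056+4070384057007569521=13990945200239106865  T[25][14]=24·34701806448704206+413356714301314056=1246200069070215000  T[25][15]=24·2406046038644556+34701806448704206=92446911376173550  T[25][16]=24·137272511800831+2406046038644556=5700586321864500
row 26: T[26][12]=25·130770928736755873500+1014945527825214637300=4284218746244111474800  T[26][13]=25·13990945200239106865+130770928736755873500=480544558742733545125  T[26][14]=25·1246200069070215000+13990945200239106865=45145946926994481865  T[26][15]=25·92446911376173550+1246200069070215000=3557372853474553750  T[26][16]=25·5700586321864500+92446911376173550=234961569422786050
row 27: T[27][13]=26·480544558742733545125+4284218746244111474800=16778377273555183648050  T[27][14]=26·45145946926994481865+480544558742733545125=1654339178844590073615  T[27][15]=26·3557372853474553750+45145946926994481865=137637641117332879365  T[27][16]=26·234961569422786050+3557372853474553750=9666373658466991050
row 28: T[28][14]=27·1654339178844590073615+16778377273555183648050=61445535102359115635655  T[28][15]=27·137637641117332879365+1654339178844590073615=5370555489012577816470  T[28][16]=27·9666373658466991050+137637641117332879365=398629729895941637715
Read c(28,14) = 61445535102359115635655, c(28,15) = 5370555489012577816470, c(28,16) = 398629729895941637715.

61445535102359115635655, 5370555489012577816470, 398629729895941637715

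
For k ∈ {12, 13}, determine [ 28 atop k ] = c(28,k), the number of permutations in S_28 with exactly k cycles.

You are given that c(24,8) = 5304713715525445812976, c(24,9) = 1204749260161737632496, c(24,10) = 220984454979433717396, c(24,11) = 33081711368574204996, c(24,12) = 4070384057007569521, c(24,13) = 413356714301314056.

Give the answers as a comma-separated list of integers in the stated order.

4894196422205298253024980, 596287888163635369624650

@25  (25,9):1204749260161737632496·24+5304713715525445812976→34218695959407148992880, (25,10):220984454979433717396·24+1204749260161737632496→6508376179668146850000, (25,11):33081711368574204996·24+220984454979433717396→1014945527825214637300, (25,12):4070384057007569521·24+33081711368574204996→130770928736755873500, (25,13):413356714301314056·24+4070384057007569521→13990945200239106865
@26  (26,10):6508376179668146850000·25+34218695959407148992880→196928100451110820242880, (26,11):1014945527825214637300·25+6508376179668146850000→31882014375298512782500, (26,12):130770928736755873500·25+1014945527825214637300→4284218746244111474800, (26,13):13990945200239106865·25+130770928736755873500→480544558742733545125
@27  (27,11):31882014375298512782500·26+196928100451110820242880→1025860474208872152587880, (27,12):4284218746244111474800·26+31882014375298512782500→143271701777645411127300, (27,13):480544558742733545125·26+4284218746244111474800→16778377273555183648050
@28  (28,12):143271701777645411127300·27+1025860474208872152587880→4894196422205298253024980, (28,13):16778377273555183648050·27+143271701777645411127300→596287888163635369624650
Read c(28,12) = 4894196422205298253024980, c(28,13) = 596287888163635369624650.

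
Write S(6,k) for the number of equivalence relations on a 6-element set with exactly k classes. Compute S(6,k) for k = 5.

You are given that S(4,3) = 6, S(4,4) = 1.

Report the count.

15

i=5: T(5,4)=6+4·1=10 | T(5,5)=1+5·0=1
i=6: T(6,5)=10+5·1=15
Read S(6,5) = 15.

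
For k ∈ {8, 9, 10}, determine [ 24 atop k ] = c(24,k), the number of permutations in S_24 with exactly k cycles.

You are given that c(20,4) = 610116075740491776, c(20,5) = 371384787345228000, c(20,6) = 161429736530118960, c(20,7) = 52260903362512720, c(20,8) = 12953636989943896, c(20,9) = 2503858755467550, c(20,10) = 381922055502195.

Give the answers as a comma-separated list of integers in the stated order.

row 21: T[21][5]=20·371384787345228000+610116075740491776=8037811822645051776  T[21][6]=20·161429736530118960+371384787345228000=3599979517947607200  T[21][7]=20·52260903362512720+161429736530118960=1206647803780373360  T[21][8]=20·12953636989943896+52260903362512720=311333643161390640  T[21][9]=20·2503858755467550+12953636989943896=63030812099294896  T[21][10]=20·381922055502195+2503858755467550=10142299865511450
row 22: T[22][6]=21·3599979517947607200+8037811822645051776=83637381699544802976  T[22][7]=21·1206647803780373360+3599979517947607200=28939583397335447760  T[22][8]=21·311333643161390640+1206647803780373360=7744654310169576800  T[22][9]=21·63030812099294896+311333643161390640=1634980697246583456  T[22][10]=21·10142299865511450+63030812099294896=276019109275035346
row 23: T[23][7]=22·28939583397335447760+83637381699544802976=720308216440924653696  T[23][8]=22·7744654310169576800+28939583397335447760=199321978221066137360  T[23][9]=22·1634980697246583456+7744654310169576800=43714229649594412832  T[23][10]=22·276019109275035346+1634980697246583456=7707401101297361068
row 24: T[24][8]=23·199321978221066137360+720308216440924653696=5304713715525445812976  T[24][9]=23·43714229649594412832+199321978221066137360=1204749260161737632496  T[24][10]=23·7707401101297361068+43714229649594412832=220984454979433717396
Read c(24,8) = 5304713715525445812976, c(24,9) = 1204749260161737632496, c(24,10) = 220984454979433717396.

5304713715525445812976, 1204749260161737632496, 220984454979433717396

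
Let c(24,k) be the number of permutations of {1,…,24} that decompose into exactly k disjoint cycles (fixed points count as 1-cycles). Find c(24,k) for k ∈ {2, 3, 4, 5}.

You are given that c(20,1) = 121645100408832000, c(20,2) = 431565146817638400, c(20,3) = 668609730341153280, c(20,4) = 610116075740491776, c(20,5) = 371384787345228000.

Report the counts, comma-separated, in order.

i=21: T(21,1)=0+20·121645100408832000=2432902008176640000 | T(21,2)=121645100408832000+20·431565146817638400=8752948036761600000 | T(21,3)=431565146817638400+20·668609730341153280=13803759753640704000 | T(21,4)=668609730341153280+20·610116075740491776=12870931245150988800 | T(21,5)=610116075740491776+20·371384787345228000=8037811822645051776
i=22: T(22,1)=0+21·2432902008176640000=51090942171709440000 | T(22,2)=2432902008176640000+21·8752948036761600000=186244810780170240000 | T(22,3)=8752948036761600000+21·13803759753640704000=298631902863216384000 | T(22,4)=13803759753640704000+21·12870931245150988800=284093315901811468800 | T(22,5)=12870931245150988800+21·8037811822645051776=181664979520697076096
i=23: T(23,1)=0+22·51090942171709440000=1124000727777607680000 | T(23,2)=51090942171709440000+22·186244810780170240000=4148476779335454720000 | T(23,3)=186244810780170240000+22·298631902863216384000=6756146673770930688000 | T(23,4)=298631902863216384000+22·284093315901811468800=6548684852703068697600 | T(23,5)=284093315901811468800+22·181664979520697076096=4280722865357147142912
i=24: T(24,2)=1124000727777607680000+23·4148476779335454720000=96538966652493066240000 | T(24,3)=4148476779335454720000+23·6756146673770930688000=159539850276066860544000 | T(24,4)=6756146673770930688000+23·6548684852703068697600=157375898285941510732800 | T(24,5)=6548684852703068697600+23·4280722865357147142912=105005310755917452984576
Read c(24,2) = 96538966652493066240000, c(24,3) = 159539850276066860544000, c(24,4) = 157375898285941510732800, c(24,5) = 105005310755917452984576.

96538966652493066240000, 159539850276066860544000, 157375898285941510732800, 105005310755917452984576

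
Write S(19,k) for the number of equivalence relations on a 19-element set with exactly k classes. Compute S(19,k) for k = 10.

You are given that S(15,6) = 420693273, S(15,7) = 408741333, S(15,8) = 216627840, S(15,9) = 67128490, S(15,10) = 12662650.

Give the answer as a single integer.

row 16: T[16][7]=7·408741333+420693273=3281882604  T[16][8]=8·216627840+408741333=2141764053  T[16][9]=9·67128490+216627840=820784250  T[16][10]=10·12662650+67128490=193754990
row 17: T[17][8]=8·2141764053+3281882604=20415995028  T[17][9]=9·820784250+2141764053=9528822303  T[17][10]=10·193754990+820784250=2758334150
row 18: T[18][9]=9·9528822303+20415995028=106175395755  T[18][10]=10·2758334150+9528822303=37112163803
row 19: T[19][10]=10·37112163803+106175395755=477297033785
Read S(19,10) = 477297033785.

477297033785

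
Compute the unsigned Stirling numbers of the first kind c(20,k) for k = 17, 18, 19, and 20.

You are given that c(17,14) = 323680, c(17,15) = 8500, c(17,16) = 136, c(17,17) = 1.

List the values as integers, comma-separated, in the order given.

i=18: T(18,15)=323680+17·8500=468180 | T(18,16)=8500+17·136=10812 | T(18,17)=136+17·1=153 | T(18,18)=1+17·0=1
i=19: T(19,16)=468180+18·10812=662796 | T(19,17)=10812+18·153=13566 | T(19,18)=153+18·1=171 | T(19,19)=1+18·0=1
i=20: T(20,17)=662796+19·13566=920550 | T(20,18)=13566+19·171=16815 | T(20,19)=171+19·1=190 | T(20,20)=1+19·0=1
Read c(20,17) = 920550, c(20,18) = 16815, c(20,19) = 190, c(20,20) = 1.

920550, 16815, 190, 1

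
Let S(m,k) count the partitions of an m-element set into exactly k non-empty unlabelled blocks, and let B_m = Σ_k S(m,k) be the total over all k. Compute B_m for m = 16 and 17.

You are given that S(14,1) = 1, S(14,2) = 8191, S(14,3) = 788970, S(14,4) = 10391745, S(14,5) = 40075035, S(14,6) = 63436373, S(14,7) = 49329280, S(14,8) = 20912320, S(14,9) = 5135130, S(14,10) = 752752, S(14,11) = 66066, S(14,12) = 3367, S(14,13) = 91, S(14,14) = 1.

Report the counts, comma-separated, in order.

10480142147, 82864869804

row 15: T[15][1]=1·1+0=1  T[15][2]=2·8191+1=16383  T[15][3]=3·788970+8191=2375101  T[15][4]=4·10391745+788970=42355950  T[15][5]=5·40075035+10391745=210766920  T[15][6]=6·63436373+40075035=420693273  T[15][7]=7·49329280+63436373=408741333  T[15][8]=8·20912320+49329280=216627840  T[15][9]=9·5135130+20912320=67128490  T[15][10]=10·752752+5135130=12662650  T[15][11]=11·66066+752752=1479478  T[15][12]=12·3367+66066=106470  T[15][13]=13·91+3367=4550  T[15][14]=14·1+91=105  T[15][15]=15·0+1=1
row 16: T[16][1]=1·1+0=1  T[16][2]=2·16383+1=32767  T[16][3]=3·2375101+16383=7141686  T[16][4]=4·42355950+2375101=171798901  T[16][5]=5·210766920+42355950=1096190550  T[16][6]=6·420693273+210766920=2734926558  T[16][7]=7·408741333+420693273=3281882604  T[16][8]=8·216627840+408741333=2141764053  T[16][9]=9·67128490+216627840=820784250  T[16][10]=10·12662650+67128490=193754990  T[16][11]=11·1479478+12662650=28936908  T[16][12]=12·106470+1479478=2757118  T[16][13]=13·4550+106470=165620  T[16][14]=14·105+4550=6020  T[16][15]=15·1+105=120  T[16][16]=16·0+1=1
row 17: T[17][1]=1·1+0=1  T[17][2]=2·32767+1=65535  T[17][3]=3·7141686+32767=21457825  T[17][4]=4·171798901+7141686=694337290  T[17][5]=5·1096190550+171798901=5652751651  T[17][6]=6·2734926558+1096190550=17505749898  T[17][7]=7·3281882604+2734926558=25708104786  T[17][8]=8·2141764053+3281882604=20415995028  T[17][9]=9·820784250+2141764053=9528822303  T[17][10]=10·193754990+820784250=2758334150  T[17][11]=11·28936908+193754990=512060978  T[17][12]=12·2757118+28936908=62022324  T[17][13]=13·165620+2757118=4910178  T[17][14]=14·6020+165620=249900  T[17][15]=15·120+6020=7820  T[17][16]=16·1+120=136  T[17][17]=17·0+1=1
B_16 = ΣS(16,k) = 1+32767+7141686+171798901+1096190550+2734926558+3281882604+2141764053+820784250+193754990+28936908+2757118+165620+6020+120+1 = 10480142147
B_17 = ΣS(17,k) = 1+65535+21457825+694337290+5652751651+17505749898+25708104786+20415995028+9528822303+2758334150+512060978+62022324+4910178+249900+7820+136+1 = 82864869804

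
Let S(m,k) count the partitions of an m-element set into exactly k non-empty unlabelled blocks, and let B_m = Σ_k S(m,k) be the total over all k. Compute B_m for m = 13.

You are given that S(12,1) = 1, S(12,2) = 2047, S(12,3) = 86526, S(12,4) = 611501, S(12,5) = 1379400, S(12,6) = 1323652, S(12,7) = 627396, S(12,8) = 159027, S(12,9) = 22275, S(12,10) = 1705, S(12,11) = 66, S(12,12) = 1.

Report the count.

27644437

@13  (13,1):1·1+0→1, (13,2):2047·2+1→4095, (13,3):86526·3+2047→261625, (13,4):611501·4+86526→2532530, (13,5):1379400·5+611501→7508501, (13,6):1323652·6+1379400→9321312, (13,7):627396·7+1323652→5715424, (13,8):159027·8+627396→1899612, (13,9):22275·9+159027→359502, (13,10):1705·10+22275→39325, (13,11):66·11+1705→2431, (13,12):1·12+66→78, (13,13):0·13+1→1
B_13 = ΣS(13,k) = 1+4095+261625+2532530+7508501+9321312+5715424+1899612+359502+39325+2431+78+1 = 27644437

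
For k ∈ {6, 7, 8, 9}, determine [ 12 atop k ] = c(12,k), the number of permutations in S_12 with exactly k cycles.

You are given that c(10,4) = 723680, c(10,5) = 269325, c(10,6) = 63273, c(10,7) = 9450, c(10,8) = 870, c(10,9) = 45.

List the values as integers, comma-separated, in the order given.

13339535, 2637558, 357423, 32670

i=11: T(11,5)=723680+10·269325=3416930 | T(11,6)=269325+10·63273=902055 | T(11,7)=63273+10·9450=157773 | T(11,8)=9450+10·870=18150 | T(11,9)=870+10·45=1320
i=12: T(12,6)=3416930+11·902055=13339535 | T(12,7)=902055+11·157773=2637558 | T(12,8)=157773+11·18150=357423 | T(12,9)=18150+11·1320=32670
Read c(12,6) = 13339535, c(12,7) = 2637558, c(12,8) = 357423, c(12,9) = 32670.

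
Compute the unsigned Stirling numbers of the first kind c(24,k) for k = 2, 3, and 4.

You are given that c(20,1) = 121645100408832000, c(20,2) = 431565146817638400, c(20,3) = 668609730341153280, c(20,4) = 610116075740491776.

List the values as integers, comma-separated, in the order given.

[21] T[21,1]:20*121645100408832000+0=2432902008176640000 · T[21,2]:20*431565146817638400+121645100408832000=8752948036761600000 · T[21,3]:20*668609730341153280+431565146817638400=13803759753640704000 · T[21,4]:20*610116075740491776+668609730341153280=12870931245150988800
[22] T[22,1]:21*2432902008176640000+0=51090942171709440000 · T[22,2]:21*8752948036761600000+2432902008176640000=186244810780170240000 · T[22,3]:21*13803759753640704000+8752948036761600000=298631902863216384000 · T[22,4]:21*12870931245150988800+13803759753640704000=284093315901811468800
[23] T[23,1]:22*51090942171709440000+0=1124000727777607680000 · T[23,2]:22*186244810780170240000+51090942171709440000=4148476779335454720000 · T[23,3]:22*298631902863216384000+186244810780170240000=6756146673770930688000 · T[23,4]:22*284093315901811468800+298631902863216384000=6548684852703068697600
[24] T[24,2]:23*4148476779335454720000+1124000727777607680000=96538966652493066240000 · T[24,3]:23*6756146673770930688000+4148476779335454720000=159539850276066860544000 · T[24,4]:23*6548684852703068697600+6756146673770930688000=157375898285941510732800
Read c(24,2) = 96538966652493066240000, c(24,3) = 159539850276066860544000, c(24,4) = 157375898285941510732800.

96538966652493066240000, 159539850276066860544000, 157375898285941510732800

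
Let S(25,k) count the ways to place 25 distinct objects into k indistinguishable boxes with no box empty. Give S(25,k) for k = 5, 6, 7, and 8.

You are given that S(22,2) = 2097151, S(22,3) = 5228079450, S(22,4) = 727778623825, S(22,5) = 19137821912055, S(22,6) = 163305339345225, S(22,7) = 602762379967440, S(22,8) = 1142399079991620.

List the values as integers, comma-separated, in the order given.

2436684974110751, 37026417000002430, 227832482998716310, 690223721118368580

i=23: T(23,3)=2097151+3·5228079450=15686335501 | T(23,4)=5228079450+4·727778623825=2916342574750 | T(23,5)=727778623825+5·19137821912055=96416888184100 | T(23,6)=19137821912055+6·163305339345225=998969857983405 | T(23,7)=163305339345225+7·602762379967440=4382641999117305 | T(23,8)=602762379967440+8·1142399079991620=9741955019900400
i=24: T(24,4)=15686335501+4·2916342574750=11681056634501 | T(24,5)=2916342574750+5·96416888184100=485000783495250 | T(24,6)=96416888184100+6·998969857983405=6090236036084530 | T(24,7)=998969857983405+7·4382641999117305=31677463851804540 | T(24,8)=4382641999117305+8·9741955019900400=82318282158320505
i=25: T(25,5)=11681056634501+5·485000783495250=2436684974110751 | T(25,6)=485000783495250+6·6090236036084530=37026417000002430 | T(25,7)=6090236036084530+7·31677463851804540=227832482998716310 | T(25,8)=31677463851804540+8·82318282158320505=690223721118368580
Read S(25,5) = 2436684974110751, S(25,6) = 37026417000002430, S(25,7) = 227832482998716310, S(25,8) = 690223721118368580.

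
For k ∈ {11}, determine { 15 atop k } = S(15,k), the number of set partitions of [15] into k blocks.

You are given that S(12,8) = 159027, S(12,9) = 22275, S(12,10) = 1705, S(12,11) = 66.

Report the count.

1479478

i=13: T(13,9)=159027+9·22275=359502 | T(13,10)=22275+10·1705=39325 | T(13,11)=1705+11·66=2431
i=14: T(14,10)=359502+10·39325=752752 | T(14,11)=39325+11·2431=66066
i=15: T(15,11)=752752+11·66066=1479478
Read S(15,11) = 1479478.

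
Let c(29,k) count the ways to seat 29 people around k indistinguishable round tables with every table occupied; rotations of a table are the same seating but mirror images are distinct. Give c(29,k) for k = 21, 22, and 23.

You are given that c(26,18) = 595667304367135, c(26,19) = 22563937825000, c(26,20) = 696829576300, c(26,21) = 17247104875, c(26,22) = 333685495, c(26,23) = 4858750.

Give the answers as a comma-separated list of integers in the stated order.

4285624815406935, 123268226851770, 2918785153245

r27: T_27,19=26×22563937825000+595667304367135=1182329687817135; T_27,20=26×696829576300+22563937825000=40681506808800; T_27,21=26×17247104875+696829576300=1145254303050; T_27,22=26×333685495+17247104875=25922927745; T_27,23=26×4858750+333685495=460012995
r28: T_28,20=27×40681506808800+1182329687817135=2280730371654735; T_28,21=27×1145254303050+40681506808800=71603372991150; T_28,22=27×25922927745+1145254303050=1845173352165; T_28,23=27×460012995+25922927745=38343278610
r29: T_29,21=28×71603372991150+2280730371654735=4285624815406935; T_29,22=28×1845173352165+71603372991150=123268226851770; T_29,23=28×38343278610+1845173352165=2918785153245
Read c(29,21) = 4285624815406935, c(29,22) = 123268226851770, c(29,23) = 2918785153245.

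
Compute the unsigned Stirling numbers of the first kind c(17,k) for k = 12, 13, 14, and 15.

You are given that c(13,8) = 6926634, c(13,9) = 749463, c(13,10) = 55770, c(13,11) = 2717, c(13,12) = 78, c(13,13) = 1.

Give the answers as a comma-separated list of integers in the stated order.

156952432, 8394022, 323680, 8500

row 14: T[14][9]=13·749463+6926634=16669653  T[14][10]=13·55770+749463=1474473  T[14][11]=13·2717+55770=91091  T[14][12]=13·78+2717=3731  T[14][13]=13·1+78=91  T[14][14]=13·0+1=1
row 15: T[15][10]=14·1474473+16669653=37312275  T[15][11]=14·91091+1474473=2749747  T[15][12]=14·3731+91091=143325  T[15][13]=14·91+3731=5005  T[15][14]=14·1+91=105  T[15][15]=14·0+1=1
row 16: T[16][11]=15·2749747+37312275=78558480  T[16][12]=15·143325+2749747=4899622  T[16][13]=15·5005+143325=218400  T[16][14]=15·105+5005=6580  T[16][15]=15·1+105=120
row 17: T[17][12]=16·4899622+78558480=156952432  T[17][13]=16·218400+4899622=8394022  T[17][14]=16·6580+218400=323680  T[17][15]=16·120+6580=8500
Read c(17,12) = 156952432, c(17,13) = 8394022, c(17,14) = 323680, c(17,15) = 8500.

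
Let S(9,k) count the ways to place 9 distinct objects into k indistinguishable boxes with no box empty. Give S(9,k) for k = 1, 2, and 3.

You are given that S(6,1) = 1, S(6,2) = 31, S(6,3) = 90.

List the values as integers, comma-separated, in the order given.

i=7: T(7,1)=0+1·1=1 | T(7,2)=1+2·31=63 | T(7,3)=31+3·90=301
i=8: T(8,1)=0+1·1=1 | T(8,2)=1+2·63=127 | T(8,3)=63+3·301=966
i=9: T(9,1)=0+1·1=1 | T(9,2)=1+2·127=255 | T(9,3)=127+3·966=3025
Read S(9,1) = 1, S(9,2) = 255, S(9,3) = 3025.

1, 255, 3025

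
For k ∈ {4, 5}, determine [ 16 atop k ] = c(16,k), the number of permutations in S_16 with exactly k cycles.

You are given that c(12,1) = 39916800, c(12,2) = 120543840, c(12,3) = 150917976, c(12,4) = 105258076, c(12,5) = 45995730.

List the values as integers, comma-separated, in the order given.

[13] T[13,1]:12*39916800+0=479001600 · T[13,2]:12*120543840+39916800=1486442880 · T[13,3]:12*150917976+120543840=1931559552 · T[13,4]:12*105258076+150917976=1414014888 · T[13,5]:12*45995730+105258076=657206836
[14] T[14,2]:13*1486442880+479001600=19802759040 · T[14,3]:13*1931559552+1486442880=26596717056 · T[14,4]:13*1414014888+1931559552=20313753096 · T[14,5]:13*657206836+1414014888=9957703756
[15] T[15,3]:14*26596717056+19802759040=392156797824 · T[15,4]:14*20313753096+26596717056=310989260400 · T[15,5]:14*9957703756+20313753096=159721605680
[16] T[16,4]:15*310989260400+392156797824=5056995703824 · T[16,5]:15*159721605680+310989260400=2706813345600
Read c(16,4) = 5056995703824, c(16,5) = 2706813345600.

5056995703824, 2706813345600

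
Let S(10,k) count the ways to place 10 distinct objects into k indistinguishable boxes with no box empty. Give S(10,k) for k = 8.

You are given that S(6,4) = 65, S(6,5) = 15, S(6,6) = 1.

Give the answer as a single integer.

@7  (7,5):15·5+65→140, (7,6):1·6+15→21, (7,7):0·7+1→1
@8  (8,6):21·6+140→266, (8,7):1·7+21→28, (8,8):0·8+1→1
@9  (9,7):28·7+266→462, (9,8):1·8+28→36
@10  (10,8):36·8+462→750
Read S(10,8) = 750.

750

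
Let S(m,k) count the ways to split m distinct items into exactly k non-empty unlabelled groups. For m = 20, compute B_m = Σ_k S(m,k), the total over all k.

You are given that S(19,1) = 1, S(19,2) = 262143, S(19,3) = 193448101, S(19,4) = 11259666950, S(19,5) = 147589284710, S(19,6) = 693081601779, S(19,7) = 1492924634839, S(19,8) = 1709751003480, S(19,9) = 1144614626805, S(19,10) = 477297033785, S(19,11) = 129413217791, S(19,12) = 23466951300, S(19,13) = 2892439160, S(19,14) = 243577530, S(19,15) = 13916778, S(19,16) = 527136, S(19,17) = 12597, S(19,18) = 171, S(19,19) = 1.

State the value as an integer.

51724158235372

@20  (20,1):1·1+0→1, (20,2):262143·2+1→524287, (20,3):193448101·3+262143→580606446, (20,4):11259666950·4+193448101→45232115901, (20,5):147589284710·5+11259666950→749206090500, (20,6):693081601779·6+147589284710→4306078895384, (20,7):1492924634839·7+693081601779→11143554045652, (20,8):1709751003480·8+1492924634839→15170932662679, (20,9):1144614626805·9+1709751003480→12011282644725, (20,10):477297033785·10+1144614626805→5917584964655, (20,11):129413217791·11+477297033785→1900842429486, (20,12):23466951300·12+129413217791→411016633391, (20,13):2892439160·13+23466951300→61068660380, (20,14):243577530·14+2892439160→6302524580, (20,15):13916778·15+243577530→452329200, (20,16):527136·16+13916778→22350954, (20,17):12597·17+527136→741285, (20,18):171·18+12597→15675, (20,19):1·19+171→190, (20,20):0·20+1→1
B_20 = ΣS(20,k) = 1+524287+580606446+45232115901+749206090500+4306078895384+11143554045652+15170932662679+12011282644725+5917584964655+1900842429486+411016633391+61068660380+6302524580+452329200+22350954+741285+15675+190+1 = 51724158235372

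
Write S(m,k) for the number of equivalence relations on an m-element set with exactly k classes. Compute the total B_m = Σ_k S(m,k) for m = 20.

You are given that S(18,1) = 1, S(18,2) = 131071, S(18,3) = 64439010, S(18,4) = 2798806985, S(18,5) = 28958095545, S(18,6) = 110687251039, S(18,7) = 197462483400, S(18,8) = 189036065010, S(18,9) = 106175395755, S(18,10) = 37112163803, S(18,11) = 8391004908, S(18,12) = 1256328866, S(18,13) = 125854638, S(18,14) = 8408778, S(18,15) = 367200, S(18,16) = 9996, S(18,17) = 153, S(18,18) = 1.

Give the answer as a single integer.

51724158235372

r19: T_19,1=1×1+0=1; T_19,2=2×131071+1=262143; T_19,3=3×64439010+131071=193448101; T_19,4=4×2798806985+64439010=11259666950; T_19,5=5×28958095545+2798806985=147589284710; T_19,6=6×110687251039+28958095545=693081601779; T_19,7=7×197462483400+110687251039=1492924634839; T_19,8=8×189036065010+197462483400=1709751003480; T_19,9=9×106175395755+189036065010=1144614626805; T_19,10=10×37112163803+106175395755=477297033785; T_19,11=11×8391004908+37112163803=129413217791; T_19,12=12×1256328866+8391004908=23466951300; T_19,13=13×125854638+1256328866=2892439160; T_19,14=14×8408778+125854638=243577530; T_19,15=15×367200+8408778=13916778; T_19,16=16×9996+367200=527136; T_19,17=17×153+9996=12597; T_19,18=18×1+153=171; T_19,19=19×0+1=1
r20: T_20,1=1×1+0=1; T_20,2=2×262143+1=524287; T_20,3=3×193448101+262143=580606446; T_20,4=4×11259666950+193448101=45232115901; T_20,5=5×147589284710+11259666950=749206090500; T_20,6=6×693081601779+147589284710=4306078895384; T_20,7=7×1492924634839+693081601779=11143554045652; T_20,8=8×1709751003480+1492924634839=15170932662679; T_20,9=9×1144614626805+1709751003480=12011282644725; T_20,10=10×477297033785+1144614626805=5917584964655; T_20,11=11×129413217791+477297033785=1900842429486; T_20,12=12×23466951300+129413217791=411016633391; T_20,13=13×2892439160+23466951300=61068660380; T_20,14=14×243577530+2892439160=6302524580; T_20,15=15×13916778+243577530=452329200; T_20,16=16×527136+13916778=22350954; T_20,17=17×12597+527136=741285; T_20,18=18×171+12597=15675; T_20,19=19×1+171=190; T_20,20=20×0+1=1
B_20 = ΣS(20,k) = 1+524287+580606446+45232115901+749206090500+4306078895384+11143554045652+15170932662679+12011282644725+5917584964655+1900842429486+411016633391+61068660380+6302524580+452329200+22350954+741285+15675+190+1 = 51724158235372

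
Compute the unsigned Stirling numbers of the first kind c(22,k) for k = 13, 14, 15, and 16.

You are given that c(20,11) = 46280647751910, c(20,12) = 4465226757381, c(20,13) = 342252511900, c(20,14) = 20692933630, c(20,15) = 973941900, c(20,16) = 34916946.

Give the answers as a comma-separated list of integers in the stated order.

373100999802531, 27188611869881, 1599718388730, 75289668850

i=21: T(21,12)=46280647751910+20·4465226757381=135585182899530 | T(21,13)=4465226757381+20·342252511900=11310276995381 | T(21,14)=342252511900+20·20692933630=756111184500 | T(21,15)=20692933630+20·973941900=40171771630 | T(21,16)=973941900+20·34916946=1672280820
i=22: T(22,13)=135585182899530+21·11310276995381=373100999802531 | T(22,14)=11310276995381+21·756111184500=27188611869881 | T(22,15)=756111184500+21·40171771630=1599718388730 | T(22,16)=40171771630+21·1672280820=75289668850
Read c(22,13) = 373100999802531, c(22,14) = 27188611869881, c(22,15) = 1599718388730, c(22,16) = 75289668850.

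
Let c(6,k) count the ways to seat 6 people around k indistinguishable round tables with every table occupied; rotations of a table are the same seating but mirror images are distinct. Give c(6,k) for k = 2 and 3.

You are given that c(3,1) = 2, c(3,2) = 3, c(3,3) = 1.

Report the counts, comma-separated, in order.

r4: T_4,1=3×2+0=6; T_4,2=3×3+2=11; T_4,3=3×1+3=6
r5: T_5,1=4×6+0=24; T_5,2=4×11+6=50; T_5,3=4×6+11=35
r6: T_6,2=5×50+24=274; T_6,3=5×35+50=225
Read c(6,2) = 274, c(6,3) = 225.

274, 225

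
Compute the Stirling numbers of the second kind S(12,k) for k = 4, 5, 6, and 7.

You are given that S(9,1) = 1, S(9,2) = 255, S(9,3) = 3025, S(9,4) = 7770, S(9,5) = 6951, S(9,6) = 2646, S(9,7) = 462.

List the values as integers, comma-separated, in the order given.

611501, 1379400, 1323652, 627396

i=10: T(10,2)=1+2·255=511 | T(10,3)=255+3·3025=9330 | T(10,4)=3025+4·7770=34105 | T(10,5)=7770+5·6951=42525 | T(10,6)=6951+6·2646=22827 | T(10,7)=2646+7·462=5880
i=11: T(11,3)=511+3·9330=28501 | T(11,4)=9330+4·34105=145750 | T(11,5)=34105+5·42525=246730 | T(11,6)=42525+6·22827=179487 | T(11,7)=22827+7·5880=63987
i=12: T(12,4)=28501+4·145750=611501 | T(12,5)=145750+5·246730=1379400 | T(12,6)=246730+6·179487=1323652 | T(12,7)=179487+7·63987=627396
Read S(12,4) = 611501, S(12,5) = 1379400, S(12,6) = 1323652, S(12,7) = 627396.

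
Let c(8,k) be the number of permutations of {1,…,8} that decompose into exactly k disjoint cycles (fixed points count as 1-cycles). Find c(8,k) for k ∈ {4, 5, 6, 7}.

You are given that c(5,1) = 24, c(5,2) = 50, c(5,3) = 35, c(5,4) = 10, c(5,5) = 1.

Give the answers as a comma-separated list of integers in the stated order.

6769, 1960, 322, 28

i=6: T(6,2)=24+5·50=274 | T(6,3)=50+5·35=225 | T(6,4)=35+5·10=85 | T(6,5)=10+5·1=15 | T(6,6)=1+5·0=1
i=7: T(7,3)=274+6·225=1624 | T(7,4)=225+6·85=735 | T(7,5)=85+6·15=175 | T(7,6)=15+6·1=21 | T(7,7)=1+6·0=1
i=8: T(8,4)=1624+7·735=6769 | T(8,5)=735+7·175=1960 | T(8,6)=175+7·21=322 | T(8,7)=21+7·1=28
Read c(8,4) = 6769, c(8,5) = 1960, c(8,6) = 322, c(8,7) = 28.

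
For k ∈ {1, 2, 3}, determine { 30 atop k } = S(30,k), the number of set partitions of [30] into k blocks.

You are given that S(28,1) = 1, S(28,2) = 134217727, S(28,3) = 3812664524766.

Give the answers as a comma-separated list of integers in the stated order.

@29  (29,1):1·1+0→1, (29,2):134217727·2+1→268435455, (29,3):3812664524766·3+134217727→11438127792025
@30  (30,1):1·1+0→1, (30,2):268435455·2+1→536870911, (30,3):11438127792025·3+268435455→34314651811530
Read S(30,1) = 1, S(30,2) = 536870911, S(30,3) = 34314651811530.

1, 536870911, 34314651811530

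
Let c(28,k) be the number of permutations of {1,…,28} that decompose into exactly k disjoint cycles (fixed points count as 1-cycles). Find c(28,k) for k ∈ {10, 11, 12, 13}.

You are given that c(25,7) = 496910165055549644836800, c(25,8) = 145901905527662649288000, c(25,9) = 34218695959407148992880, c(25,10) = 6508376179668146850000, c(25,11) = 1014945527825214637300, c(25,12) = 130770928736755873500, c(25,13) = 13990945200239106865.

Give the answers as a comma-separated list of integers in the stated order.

195460557459107504515368560, 33819732719881270820297640, 4894196422205298253024980, 596287888163635369624650

row 26: T[26][8]=25·145901905527662649288000+496910165055549644836800=4144457803247115877036800  T[26][9]=25·34218695959407148992880+145901905527662649288000=1001369304512841374110000  T[26][10]=25·6508376179668146850000+34218695959407148992880=196928100451110820242880  T[26][11]=25·1014945527825214637300+6508376179668146850000=31882014375298512782500  T[26][12]=25·130770928736755873500+1014945527825214637300=4284218746244111474800  T[26][13]=25·13990945200239106865+130770928736755873500=480544558742733545125
row 27: T[27][9]=26·1001369304512841374110000+4144457803247115877036800=30180059720580991603896800  T[27][10]=26·196928100451110820242880+1001369304512841374110000=6121499916241722700424880  T[27][11]=26·31882014375298512782500+196928100451110820242880=1025860474208872152587880  T[27][12]=26·4284218746244111474800+31882014375298512782500=143271701777645411127300  T[27][13]=26·480544558742733545125+4284218746244111474800=16778377273555183648050
row 28: T[28][10]=27·6121499916241722700424880+30180059720580991603896800=195460557459107504515368560  T[28][11]=27·1025860474208872152587880+6121499916241722700424880=33819732719881270820297640  T[28][12]=27·143271701777645411127300+1025860474208872152587880=4894196422205298253024980  T[28][13]=27·16778377273555183648050+143271701777645411127300=596287888163635369624650
Read c(28,10) = 195460557459107504515368560, c(28,11) = 33819732719881270820297640, c(28,12) = 4894196422205298253024980, c(28,13) = 596287888163635369624650.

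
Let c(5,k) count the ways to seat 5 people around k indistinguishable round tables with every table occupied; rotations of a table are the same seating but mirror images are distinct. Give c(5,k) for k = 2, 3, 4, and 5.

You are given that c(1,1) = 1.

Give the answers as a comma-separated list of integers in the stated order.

r2: T_2,1=1×1+0=1; T_2,2=1×0+1=1
r3: T_3,1=2×1+0=2; T_3,2=2×1+1=3; T_3,3=2×0+1=1
r4: T_4,1=3×2+0=6; T_4,2=3×3+2=11; T_4,3=3×1+3=6; T_4,4=3×0+1=1
r5: T_5,2=4×11+6=50; T_5,3=4×6+11=35; T_5,4=4×1+6=10; T_5,5=4×0+1=1
Read c(5,2) = 50, c(5,3) = 35, c(5,4) = 10, c(5,5) = 1.

50, 35, 10, 1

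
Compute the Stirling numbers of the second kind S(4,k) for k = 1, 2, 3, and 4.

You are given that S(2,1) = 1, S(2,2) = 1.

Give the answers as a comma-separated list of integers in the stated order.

r3: T_3,1=1×1+0=1; T_3,2=2×1+1=3; T_3,3=3×0+1=1
r4: T_4,1=1×1+0=1; T_4,2=2×3+1=7; T_4,3=3×1+3=6; T_4,4=4×0+1=1
Read S(4,1) = 1, S(4,2) = 7, S(4,3) = 6, S(4,4) = 1.

1, 7, 6, 1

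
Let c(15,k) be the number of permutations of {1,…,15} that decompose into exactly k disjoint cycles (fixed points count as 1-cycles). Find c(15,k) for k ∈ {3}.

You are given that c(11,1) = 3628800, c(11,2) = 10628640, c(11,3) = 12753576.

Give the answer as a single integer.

row 12: T[12][1]=11·3628800+0=39916800  T[12][2]=11·10628640+3628800=120543840  T[12][3]=11·12753576+10628640=150917976
row 13: T[13][1]=12·39916800+0=479001600  T[13][2]=12·120543840+39916800=1486442880  T[13][3]=12·150917976+120543840=1931559552
row 14: T[14][2]=13·1486442880+479001600=19802759040  T[14][3]=13·1931559552+1486442880=26596717056
row 15: T[15][3]=14·26596717056+19802759040=392156797824
Read c(15,3) = 392156797824.

392156797824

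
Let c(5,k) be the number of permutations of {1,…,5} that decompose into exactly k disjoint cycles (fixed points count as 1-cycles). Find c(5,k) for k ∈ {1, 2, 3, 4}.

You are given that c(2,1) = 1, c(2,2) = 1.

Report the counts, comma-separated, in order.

24, 50, 35, 10

@3  (3,1):1·2+0→2, (3,2):1·2+1→3, (3,3):0·2+1→1
@4  (4,1):2·3+0→6, (4,2):3·3+2→11, (4,3):1·3+3→6, (4,4):0·3+1→1
@5  (5,1):6·4+0→24, (5,2):11·4+6→50, (5,3):6·4+11→35, (5,4):1·4+6→10
Read c(5,1) = 24, c(5,2) = 50, c(5,3) = 35, c(5,4) = 10.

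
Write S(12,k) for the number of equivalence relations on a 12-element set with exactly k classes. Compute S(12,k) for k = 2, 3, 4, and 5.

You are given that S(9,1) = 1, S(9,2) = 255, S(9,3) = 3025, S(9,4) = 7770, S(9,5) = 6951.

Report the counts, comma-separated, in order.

r10: T_10,1=1×1+0=1; T_10,2=2×255+1=511; T_10,3=3×3025+255=9330; T_10,4=4×7770+3025=34105; T_10,5=5×6951+7770=42525
r11: T_11,1=1×1+0=1; T_11,2=2×511+1=1023; T_11,3=3×9330+511=28501; T_11,4=4×34105+9330=145750; T_11,5=5×42525+34105=246730
r12: T_12,2=2×1023+1=2047; T_12,3=3×28501+1023=86526; T_12,4=4×145750+28501=611501; T_12,5=5×246730+145750=1379400
Read S(12,2) = 2047, S(12,3) = 86526, S(12,4) = 611501, S(12,5) = 1379400.

2047, 86526, 611501, 1379400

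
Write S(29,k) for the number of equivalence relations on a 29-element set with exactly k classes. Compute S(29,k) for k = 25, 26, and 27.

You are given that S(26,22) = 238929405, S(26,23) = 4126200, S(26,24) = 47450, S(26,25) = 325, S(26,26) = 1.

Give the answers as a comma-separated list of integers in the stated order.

@27  (27,23):4126200·23+238929405→333832005, (27,24):47450·24+4126200→5265000, (27,25):325·25+47450→55575, (27,26):1·26+325→351, (27,27):0·27+1→1
@28  (28,24):5265000·24+333832005→460192005, (28,25):55575·25+5265000→6654375, (28,26):351·26+55575→64701, (28,27):1·27+351→378
@29  (29,25):6654375·25+460192005→626551380, (29,26):64701·26+6654375→8336601, (29,27):378·27+64701→74907
Read S(29,25) = 626551380, S(29,26) = 8336601, S(29,27) = 74907.

626551380, 8336601, 74907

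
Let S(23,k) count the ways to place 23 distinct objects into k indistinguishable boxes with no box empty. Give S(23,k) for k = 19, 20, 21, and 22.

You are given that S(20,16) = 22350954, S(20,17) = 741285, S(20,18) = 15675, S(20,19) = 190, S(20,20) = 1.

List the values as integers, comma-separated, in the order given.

79781779, 1859550, 28336, 253

r21: T_21,17=17×741285+22350954=34952799; T_21,18=18×15675+741285=1023435; T_21,19=19×190+15675=19285; T_21,20=20×1+190=210; T_21,21=21×0+1=1
r22: T_22,18=18×1023435+34952799=53374629; T_22,19=19×19285+1023435=1389850; T_22,20=20×210+19285=23485; T_22,21=21×1+210=231; T_22,22=22×0+1=1
r23: T_23,19=19×1389850+53374629=79781779; T_23,20=20×23485+1389850=1859550; T_23,21=21×231+23485=28336; T_23,22=22×1+231=253
Read S(23,19) = 79781779, S(23,20) = 1859550, S(23,21) = 28336, S(23,22) = 253.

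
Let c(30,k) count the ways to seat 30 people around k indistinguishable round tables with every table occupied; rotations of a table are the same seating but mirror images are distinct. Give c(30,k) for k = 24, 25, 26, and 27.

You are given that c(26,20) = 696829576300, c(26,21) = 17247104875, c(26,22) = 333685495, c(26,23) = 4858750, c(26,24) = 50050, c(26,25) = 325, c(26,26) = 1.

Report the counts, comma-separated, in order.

4539323721075, 80328850875, 1122686019, 11921175

i=27: T(27,21)=696829576300+26·17247104875=1145254303050 | T(27,22)=17247104875+26·333685495=25922927745 | T(27,23)=333685495+26·4858750=460012995 | T(27,24)=4858750+26·50050=6160050 | T(27,25)=50050+26·325=58500 | T(27,26)=325+26·1=351 | T(27,27)=1+26·0=1
i=28: T(28,22)=1145254303050+27·25922927745=1845173352165 | T(28,23)=25922927745+27·460012995=38343278610 | T(28,24)=460012995+27·6160050=626334345 | T(28,25)=6160050+27·58500=7739550 | T(28,26)=58500+27·351=67977 | T(28,27)=351+27·1=378
i=29: T(29,23)=1845173352165+28·38343278610=2918785153245 | T(29,24)=38343278610+28·626334345=55880640270 | T(29,25)=626334345+28·7739550=843041745 | T(29,26)=7739550+28·67977=9642906 | T(29,27)=67977+28·378=78561
i=30: T(30,24)=2918785153245+29·55880640270=4539323721075 | T(30,25)=55880640270+29·843041745=80328850875 | T(30,26)=843041745+29·9642906=1122686019 | T(30,27)=9642906+29·78561=11921175
Read c(30,24) = 4539323721075, c(30,25) = 80328850875, c(30,26) = 1122686019, c(30,27) = 11921175.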